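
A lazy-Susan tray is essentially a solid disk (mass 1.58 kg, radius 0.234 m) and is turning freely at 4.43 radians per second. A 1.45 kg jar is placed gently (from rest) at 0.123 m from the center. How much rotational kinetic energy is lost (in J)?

The added mass arrives with no angular momentum about the center, and any external torque about the center is negligible, so the system's angular momentum is conserved.
I_p = ½(1.58)(0.234)² = 0.04326 kg·m².
Added inertia Σmr² = (1.45)(0.123)² = 0.02194 kg·m²; I_f = 0.04326 + 0.02194 = 0.06519 kg·m².
ω_f = I_p ω_i / I_f = (0.04326)(4.43) / 0.06519 = 2.939 rad/s.
KE_i = ½(0.04326)(4.430 rad/s)² = 0.4245 J; KE_f = ½(0.06519)(2.939)² = 0.2816 J.

energy lost ≈ 0.143 J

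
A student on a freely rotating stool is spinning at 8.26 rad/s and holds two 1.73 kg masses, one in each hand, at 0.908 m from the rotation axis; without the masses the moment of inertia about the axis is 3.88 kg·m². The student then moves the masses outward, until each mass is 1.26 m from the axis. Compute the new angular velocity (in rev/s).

Angular momentum about the spin axis is conserved since the torque about it is zero.
I₁ = 3.88 + 2(1.73)(0.908)² = 6.733 kg·m²; I₂ = 3.88 + 2(1.73)(1.26)² = 9.373 kg·m².
ω₂ = I₁ω₁ / I₂ = (6.733)(8.26 rad/s) / (9.373) = 5.933 rad/s = 0.9443 rev/s.

ω₂ ≈ 0.944 rev/s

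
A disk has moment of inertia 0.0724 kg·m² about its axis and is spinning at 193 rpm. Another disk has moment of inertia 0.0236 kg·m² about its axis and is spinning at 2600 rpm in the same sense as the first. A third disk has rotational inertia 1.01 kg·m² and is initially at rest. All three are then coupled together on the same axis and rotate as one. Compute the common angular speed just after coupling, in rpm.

No external torque acts about the common axis, so total angular momentum is conserved.
Taking A's sense as positive: L = (0.07240)(193) + (0.02360)(2600) = 75.33 kg·m²·rpm.
Combined I = 0.07240 + 0.02360 + 1.010 = 1.106 kg·m².
ω_f = L / I = 75.33 / 1.106 = 68.11 rpm.

|ω_f| ≈ 68.1 rpm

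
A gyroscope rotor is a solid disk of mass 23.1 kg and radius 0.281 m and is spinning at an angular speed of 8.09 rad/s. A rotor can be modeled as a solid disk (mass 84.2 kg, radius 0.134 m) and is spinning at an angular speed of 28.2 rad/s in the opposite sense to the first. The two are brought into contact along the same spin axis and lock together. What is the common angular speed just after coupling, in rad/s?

|ω_f| ≈ 8.36 rad/s

The coupling torques are internal; angular momentum about the shared axis is conserved.
Moments of inertia: I_A = ½(23.1)(0.281)² = 0.9120 kg·m²; I_B = ½(84.2)(0.134)² = 0.7559 kg·m².
Taking A's sense as positive: L = (0.9120)(8.09) − (0.7559)(28.2) = -13.94 kg·m²·rad/s.
Combined I = 0.9120 + 0.7559 = 1.668 kg·m².
ω_f = L / I = -13.94 / 1.668 = -8.357 rad/s.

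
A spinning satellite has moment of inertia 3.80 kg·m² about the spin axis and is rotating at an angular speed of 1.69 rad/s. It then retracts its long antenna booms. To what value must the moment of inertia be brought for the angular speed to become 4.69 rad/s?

No external torque acts about the spin axis, so angular momentum is conserved.
I₂ = I₁ω₁ / ω₂ = (3.80)(1.69) / (4.69) = 1.369 kg·m².

I₂ ≈ 1.37 kg·m²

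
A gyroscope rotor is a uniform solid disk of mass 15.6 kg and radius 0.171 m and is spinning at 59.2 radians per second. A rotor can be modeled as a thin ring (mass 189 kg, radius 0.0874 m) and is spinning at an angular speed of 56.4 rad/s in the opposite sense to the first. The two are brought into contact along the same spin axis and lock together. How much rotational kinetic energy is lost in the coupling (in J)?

No external torque acts about the common axis, so total angular momentum is conserved.
Moments of inertia: I_A = ½(15.6)(0.171)² = 0.2281 kg·m²; I_B = (189)(0.0874)² = 1.444 kg·m².
Taking A's sense as positive: L = (0.2281)(59.2) − (1.444)(56.4) = -67.92 kg·m²·rad/s.
Combined I = 0.2281 + 1.444 = 1.672 kg·m².
ω_f = L / I = -67.92 / 1.672 = -40.63 rad/s.
KE_i = ½ΣIω² = 2696 J; KE_f = ½(1.672)(40.63)² = 1380 J.

ΔKE lost ≈ 1320 J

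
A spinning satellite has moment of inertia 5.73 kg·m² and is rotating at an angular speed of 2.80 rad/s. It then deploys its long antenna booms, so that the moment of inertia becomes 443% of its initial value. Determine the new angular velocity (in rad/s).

ω₂ ≈ 0.632 rad/s

With no external torque about the axis, L is conserved: I₁ω₁ = I₂ω₂.
I₂ = 4.43 × 5.73 = 25.38 kg·m².
ω₂ = I₁ω₁ / I₂ = (5.730)(2.80 rad/s) / (25.38) = 0.6321 rad/s.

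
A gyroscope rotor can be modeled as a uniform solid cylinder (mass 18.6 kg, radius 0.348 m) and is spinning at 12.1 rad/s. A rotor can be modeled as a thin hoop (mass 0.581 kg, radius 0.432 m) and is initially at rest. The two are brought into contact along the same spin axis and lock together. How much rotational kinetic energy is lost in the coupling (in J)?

The coupling torques are internal; angular momentum about the shared axis is conserved.
Moments of inertia: I_A = ½(18.6)(0.348)² = 1.126 kg·m²; I_B = (0.581)(0.432)² = 0.1084 kg·m².
Taking A's sense as positive: L = (1.126)(12.1) = 13.63 kg·m²·rad/s.
Combined I = 1.126 + 0.1084 = 1.235 kg·m².
ω_f = L / I = 13.63 / 1.235 = 11.04 rad/s.
KE_i = ½ΣIω² = 82.45 J; KE_f = ½(1.235)(11.04)² = 75.21 J.

ΔKE lost ≈ 7.24 J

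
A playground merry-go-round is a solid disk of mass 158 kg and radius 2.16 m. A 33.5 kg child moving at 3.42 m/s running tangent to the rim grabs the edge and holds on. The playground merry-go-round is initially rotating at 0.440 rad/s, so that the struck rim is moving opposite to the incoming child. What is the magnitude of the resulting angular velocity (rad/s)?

About the axle the impulsive forces during the collision are internal, so angular momentum about that axis is conserved.
I_p = ½(158)(2.16)² = 368.6 kg·m². Taking the sense of the child's angular momentum as positive, L_{child} = m v R = (33.5)(3.42)(2.16) = 247.5 kg·m²/s.
L_i = −I_p ω_p + m v R = −(368.6)(0.440) + 247.5 = 85.29 kg·m²/s.
After sticking, I_f = I_p + m R² = 368.6 + (33.5)(2.16)² = 524.9 kg·m².
ω_f = L_i / I_f = 85.29 / 524.9 = 0.1625 rad/s.

|ω_f| ≈ 0.163 rad/s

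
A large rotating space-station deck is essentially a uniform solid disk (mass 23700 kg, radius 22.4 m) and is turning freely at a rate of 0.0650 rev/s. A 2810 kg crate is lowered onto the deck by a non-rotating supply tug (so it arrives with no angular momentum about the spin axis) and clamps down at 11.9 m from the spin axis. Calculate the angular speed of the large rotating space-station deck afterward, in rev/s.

ω_f ≈ 0.0609 rev/s

The added mass arrives with no angular momentum about the spin axis, and any external torque about the spin axis is negligible, so the system's angular momentum is conserved.
I_p = ½(23700)(22.4)² = 5.946e+06 kg·m².
Added inertia Σmr² = (2810)(11.9)² = 3.979e+05 kg·m²; I_f = 5.946e+06 + 3.979e+05 = 6.344e+06 kg·m².
ω_f = I_p ω_i / I_f = (5.946e+06)(0.0650) / 6.344e+06 = 0.06092 rev/s.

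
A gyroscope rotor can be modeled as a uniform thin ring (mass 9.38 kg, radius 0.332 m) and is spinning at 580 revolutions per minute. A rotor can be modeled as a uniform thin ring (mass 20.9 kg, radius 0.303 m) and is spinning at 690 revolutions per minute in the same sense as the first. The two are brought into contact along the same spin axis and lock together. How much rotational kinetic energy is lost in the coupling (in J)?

ΔKE lost ≈ 44.6 J

No external torque acts about the common axis, so total angular momentum is conserved.
Moments of inertia: I_A = (9.38)(0.332)² = 1.034 kg·m²; I_B = (20.9)(0.303)² = 1.919 kg·m².
Taking A's sense as positive: L = (1.034)(580) + (1.919)(690) = 1924 kg·m²·rpm.
Combined I = 1.034 + 1.919 = 2.953 kg·m².
ω_f = L / I = 1924 / 2.953 = 651.5 rpm.
KE_i = ½ΣIω² = 6916 J; KE_f = ½(2.953)(68.22)² = 6872 J.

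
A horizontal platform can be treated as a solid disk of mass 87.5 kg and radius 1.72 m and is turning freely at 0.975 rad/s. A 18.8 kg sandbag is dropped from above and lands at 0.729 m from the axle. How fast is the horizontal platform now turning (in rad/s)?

The added mass arrives with no angular momentum about the axle, and any external torque about the axle is negligible, so the system's angular momentum is conserved.
I_p = ½(87.5)(1.72)² = 129.4 kg·m².
Added inertia Σmr² = (18.8)(0.729)² = 9.991 kg·m²; I_f = 129.4 + 9.991 = 139.4 kg·m².
ω_f = I_p ω_i / I_f = (129.4)(0.975) / 139.4 = 0.9051 rad/s.

ω_f ≈ 0.905 rad/s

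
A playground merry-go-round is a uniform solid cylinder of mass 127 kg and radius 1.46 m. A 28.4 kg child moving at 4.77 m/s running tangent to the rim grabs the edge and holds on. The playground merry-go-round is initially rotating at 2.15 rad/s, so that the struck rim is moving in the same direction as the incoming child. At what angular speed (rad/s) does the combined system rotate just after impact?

|ω_f| ≈ 2.50 rad/s

About the axle the impulsive forces during the collision are internal, so angular momentum about that axis is conserved.
I_p = ½(127)(1.46)² = 135.4 kg·m². Taking the sense of the child's angular momentum as positive, L_{child} = m v R = (28.4)(4.77)(1.46) = 197.8 kg·m²/s.
L_i = +I_p ω_p + m v R = +(135.4)(2.15) + 197.8 = 488.8 kg·m²/s.
After sticking, I_f = I_p + m R² = 135.4 + (28.4)(1.46)² = 195.9 kg·m².
ω_f = L_i / I_f = 488.8 / 195.9 = 2.495 rad/s.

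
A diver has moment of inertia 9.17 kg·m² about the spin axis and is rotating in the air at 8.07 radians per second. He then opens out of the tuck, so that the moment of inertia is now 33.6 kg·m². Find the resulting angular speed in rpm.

With no external torque about the axis, L is conserved: I₁ω₁ = I₂ω₂.
ω₂ = I₁ω₁ / I₂ = (9.170)(8.07 rad/s) / (33.60) = 2.202 rad/s = 21.03 rpm.

ω₂ ≈ 21.0 rpm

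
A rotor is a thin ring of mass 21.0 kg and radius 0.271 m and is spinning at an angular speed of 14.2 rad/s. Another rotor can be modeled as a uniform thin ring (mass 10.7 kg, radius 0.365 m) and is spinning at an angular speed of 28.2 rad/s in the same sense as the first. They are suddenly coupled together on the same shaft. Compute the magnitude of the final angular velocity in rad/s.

|ω_f| ≈ 20.9 rad/s

No external torque acts about the common axis, so total angular momentum is conserved.
Moments of inertia: I_A = (21.0)(0.271)² = 1.542 kg·m²; I_B = (10.7)(0.365)² = 1.426 kg·m².
Taking A's sense as positive: L = (1.542)(14.2) + (1.426)(28.2) = 62.10 kg·m²·rad/s.
Combined I = 1.542 + 1.426 = 2.968 kg·m².
ω_f = L / I = 62.10 / 2.968 = 20.92 rad/s.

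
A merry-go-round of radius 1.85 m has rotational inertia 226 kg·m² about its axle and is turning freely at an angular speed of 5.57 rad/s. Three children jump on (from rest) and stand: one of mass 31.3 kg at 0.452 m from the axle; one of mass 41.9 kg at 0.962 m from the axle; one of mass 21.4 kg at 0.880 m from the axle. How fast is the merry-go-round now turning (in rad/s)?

ω_f ≈ 4.37 rad/s

No external torque acts about the axle; L_before = L_after.
Added inertia Σmr² = (31.3)(0.452)² + (41.9)(0.962)² + (21.4)(0.880)² = 61.74 kg·m²; I_f = 226.0 + 61.74 = 287.7 kg·m².
ω_f = I_p ω_i / I_f = (226.0)(5.57) / 287.7 = 4.375 rad/s.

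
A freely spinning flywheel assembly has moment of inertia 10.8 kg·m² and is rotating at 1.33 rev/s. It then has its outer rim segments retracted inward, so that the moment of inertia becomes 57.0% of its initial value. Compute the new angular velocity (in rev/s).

ω₂ ≈ 2.33 rev/s

No external torque acts about the spin axis, so angular momentum is conserved.
I₂ = 0.570 × 10.8 = 6.156 kg·m².
ω₂ = I₁ω₁ / I₂ = (10.80)(1.33 rev/s) / (6.156) = 2.333 rev/s.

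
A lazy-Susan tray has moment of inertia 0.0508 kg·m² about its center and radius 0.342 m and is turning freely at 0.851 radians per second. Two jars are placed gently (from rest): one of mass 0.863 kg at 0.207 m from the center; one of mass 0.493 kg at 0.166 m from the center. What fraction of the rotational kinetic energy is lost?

fraction ≈ 0.499

The added mass arrives with no angular momentum about the center, and any external torque about the center is negligible, so the system's angular momentum is conserved.
Added inertia Σmr² = (0.863)(0.207)² + (0.493)(0.166)² = 0.05056 kg·m²; I_f = 0.05080 + 0.05056 = 0.1014 kg·m².
ω_f = I_p ω_i / I_f = (0.05080)(0.851) / 0.1014 = 0.4265 rad/s.
KE_i = ½(0.05080)(0.8510 rad/s)² = 0.01839 J; KE_f = ½(0.1014)(0.4265)² = 0.009219 J.
Fraction lost = 0.4988.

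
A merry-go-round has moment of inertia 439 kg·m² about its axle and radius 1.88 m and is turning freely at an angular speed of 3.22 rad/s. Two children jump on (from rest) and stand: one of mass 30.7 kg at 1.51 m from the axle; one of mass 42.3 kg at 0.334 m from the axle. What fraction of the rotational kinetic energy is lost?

fraction ≈ 0.145

The added mass arrives with no angular momentum about the axle, and any external torque about the axle is negligible, so the system's angular momentum is conserved.
Added inertia Σmr² = (30.7)(1.51)² + (42.3)(0.334)² = 74.72 kg·m²; I_f = 439.0 + 74.72 = 513.7 kg·m².
ω_f = I_p ω_i / I_f = (439.0)(3.22) / 513.7 = 2.752 rad/s.
KE_i = ½(439.0)(3.220 rad/s)² = 2276 J; KE_f = ½(513.7)(2.752)² = 1945 J.
Fraction lost = 0.1454.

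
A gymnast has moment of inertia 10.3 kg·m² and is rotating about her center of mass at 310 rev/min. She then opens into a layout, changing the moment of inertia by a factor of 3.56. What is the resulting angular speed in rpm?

ω₂ ≈ 87.1 rpm

No external torque acts about the spin axis, so angular momentum is conserved.
I₂ = 3.56 × 10.3 = 36.67 kg·m².
ω₂ = I₁ω₁ / I₂ = (10.30)(310 rpm) / (36.67) = 87.08 rpm.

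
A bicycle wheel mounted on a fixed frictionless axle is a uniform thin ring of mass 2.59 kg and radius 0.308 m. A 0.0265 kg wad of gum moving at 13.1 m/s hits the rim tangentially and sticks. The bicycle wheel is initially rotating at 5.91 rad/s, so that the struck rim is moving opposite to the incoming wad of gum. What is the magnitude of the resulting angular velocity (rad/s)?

|ω_f| ≈ 5.42 rad/s

The axle reaction passes through the axle and exerts no torque about it; angular momentum about the axle is conserved through the impact.
I_p = (2.59)(0.308)² = 0.2457 kg·m². Taking the sense of the wad of gum's angular momentum as positive, L_{wad} = m v R = (0.0265)(13.1)(0.308) = 0.1069 kg·m²/s.
L_i = −I_p ω_p + m v R = −(0.2457)(5.91) + 0.1069 = -1.345 kg·m²/s.
After sticking, I_f = I_p + m R² = 0.2457 + (0.0265)(0.308)² = 0.2482 kg·m².
ω_f = L_i / I_f = -1.345 / 0.2482 = -5.419 rad/s.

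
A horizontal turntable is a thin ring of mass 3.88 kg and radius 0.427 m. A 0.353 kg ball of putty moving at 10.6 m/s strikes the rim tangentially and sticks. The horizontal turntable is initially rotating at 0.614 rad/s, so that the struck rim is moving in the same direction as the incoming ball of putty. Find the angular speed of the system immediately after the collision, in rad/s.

The axle reaction passes through the axle and exerts no torque about it; angular momentum about the axle is conserved through the impact.
I_p = (3.88)(0.427)² = 0.7074 kg·m². Taking the sense of the ball of putty's angular momentum as positive, L_{ball} = m v R = (0.353)(10.6)(0.427) = 1.598 kg·m²/s.
L_i = +I_p ω_p + m v R = +(0.7074)(0.614) + 1.598 = 2.032 kg·m²/s.
After sticking, I_f = I_p + m R² = 0.7074 + (0.353)(0.427)² = 0.7718 kg·m².
ω_f = L_i / I_f = 2.032 / 0.7718 = 2.633 rad/s.

|ω_f| ≈ 2.63 rad/s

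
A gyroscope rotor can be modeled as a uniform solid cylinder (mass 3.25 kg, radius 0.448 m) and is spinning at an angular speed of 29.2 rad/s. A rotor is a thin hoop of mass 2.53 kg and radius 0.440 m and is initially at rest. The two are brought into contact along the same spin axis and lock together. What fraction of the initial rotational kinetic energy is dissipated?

The coupling torques are internal; angular momentum about the shared axis is conserved.
Moments of inertia: I_A = ½(3.25)(0.448)² = 0.3261 kg·m²; I_B = (2.53)(0.440)² = 0.4898 kg·m².
Taking A's sense as positive: L = (0.3261)(29.2) = 9.523 kg·m²·rad/s.
Combined I = 0.3261 + 0.4898 = 0.8160 kg·m².
ω_f = L / I = 9.523 / 0.8160 = 11.67 rad/s.
KE_i = ½ΣIω² = 139.0 J; KE_f = ½(0.8160)(11.67)² = 55.58 J.
Fraction dissipated = (KE_i − KE_f)/KE_i = 0.6003.

fraction ≈ 0.600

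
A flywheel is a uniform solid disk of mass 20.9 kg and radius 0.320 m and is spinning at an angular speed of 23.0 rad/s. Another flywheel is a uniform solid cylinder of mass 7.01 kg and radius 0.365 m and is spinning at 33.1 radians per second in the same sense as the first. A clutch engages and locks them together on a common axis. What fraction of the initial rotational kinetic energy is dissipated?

No external torque acts about the common axis, so total angular momentum is conserved.
Moments of inertia: I_A = ½(20.9)(0.320)² = 1.070 kg·m²; I_B = ½(7.01)(0.365)² = 0.4670 kg·m².
Taking A's sense as positive: L = (1.070)(23.0) + (0.4670)(33.1) = 40.07 kg·m²·rad/s.
Combined I = 1.070 + 0.4670 = 1.537 kg·m².
ω_f = L / I = 40.07 / 1.537 = 26.07 rad/s.
KE_i = ½ΣIω² = 538.8 J; KE_f = ½(1.537)(26.07)² = 522.3 J.
Fraction dissipated = (KE_i − KE_f)/KE_i = 0.03077.

fraction ≈ 0.0308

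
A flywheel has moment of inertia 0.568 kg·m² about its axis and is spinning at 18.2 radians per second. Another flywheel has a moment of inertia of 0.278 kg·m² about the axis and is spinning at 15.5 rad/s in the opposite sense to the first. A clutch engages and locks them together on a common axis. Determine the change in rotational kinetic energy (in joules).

No external torque acts about the common axis, so total angular momentum is conserved.
Taking A's sense as positive: L = (0.5680)(18.2) − (0.2780)(15.5) = 6.029 kg·m²·rad/s.
Combined I = 0.5680 + 0.2780 = 0.8460 kg·m².
ω_f = L / I = 6.029 / 0.8460 = 7.126 rad/s.
KE_i = ½ΣIω² = 127.5 J; KE_f = ½(0.8460)(7.126)² = 21.48 J.

ΔKE ≈ -106 J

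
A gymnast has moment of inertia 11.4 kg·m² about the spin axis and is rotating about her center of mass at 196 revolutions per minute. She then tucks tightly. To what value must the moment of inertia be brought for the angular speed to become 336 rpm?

I₂ ≈ 6.65 kg·m²

Angular momentum about the spin axis is conserved since the torque about it is zero.
I₂ = I₁ω₁ / ω₂ = (11.4)(196) / (336) = 6.650 kg·m².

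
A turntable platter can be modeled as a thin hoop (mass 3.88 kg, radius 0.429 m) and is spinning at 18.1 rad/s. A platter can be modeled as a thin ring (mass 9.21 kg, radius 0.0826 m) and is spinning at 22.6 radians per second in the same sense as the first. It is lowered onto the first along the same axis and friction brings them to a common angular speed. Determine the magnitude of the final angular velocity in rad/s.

No external torque acts about the common axis, so total angular momentum is conserved.
Moments of inertia: I_A = (3.88)(0.429)² = 0.7141 kg·m²; I_B = (9.21)(0.0826)² = 0.06284 kg·m².
Taking A's sense as positive: L = (0.7141)(18.1) + (0.06284)(22.6) = 14.34 kg·m²·rad/s.
Combined I = 0.7141 + 0.06284 = 0.7769 kg·m².
ω_f = L / I = 14.34 / 0.7769 = 18.46 rad/s.

|ω_f| ≈ 18.5 rad/s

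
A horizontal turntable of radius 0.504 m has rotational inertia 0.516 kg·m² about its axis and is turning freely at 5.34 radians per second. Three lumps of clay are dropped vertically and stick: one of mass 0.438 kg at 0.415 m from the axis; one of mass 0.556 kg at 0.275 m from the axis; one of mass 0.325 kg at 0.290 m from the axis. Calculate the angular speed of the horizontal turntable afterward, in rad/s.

ω_f ≈ 4.17 rad/s

The added mass arrives with no angular momentum about the axis, and any external torque about the axis is negligible, so the system's angular momentum is conserved.
Added inertia Σmr² = (0.438)(0.415)² + (0.556)(0.275)² + (0.325)(0.290)² = 0.1448 kg·m²; I_f = 0.5160 + 0.1448 = 0.6608 kg·m².
ω_f = I_p ω_i / I_f = (0.5160)(5.34) / 0.6608 = 4.170 rad/s.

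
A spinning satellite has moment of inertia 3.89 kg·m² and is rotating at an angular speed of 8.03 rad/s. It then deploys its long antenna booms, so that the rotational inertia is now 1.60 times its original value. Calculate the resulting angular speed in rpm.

ω₂ ≈ 47.9 rpm

No external torque acts about the spin axis, so angular momentum is conserved.
I₂ = 1.60 × 3.89 = 6.224 kg·m².
ω₂ = I₁ω₁ / I₂ = (3.890)(8.03 rad/s) / (6.224) = 5.019 rad/s = 47.93 rpm.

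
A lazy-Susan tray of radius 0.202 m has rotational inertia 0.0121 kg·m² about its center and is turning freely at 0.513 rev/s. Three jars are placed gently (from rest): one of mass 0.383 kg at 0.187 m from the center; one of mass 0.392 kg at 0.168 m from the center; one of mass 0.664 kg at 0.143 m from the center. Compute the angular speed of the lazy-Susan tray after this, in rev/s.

No external torque acts about the center; L_before = L_after.
Added inertia Σmr² = (0.383)(0.187)² + (0.392)(0.168)² + (0.664)(0.143)² = 0.03804 kg·m²; I_f = 0.01210 + 0.03804 = 0.05014 kg·m².
ω_f = I_p ω_i / I_f = (0.01210)(0.513) / 0.05014 = 0.1238 rev/s.

ω_f ≈ 0.124 rev/s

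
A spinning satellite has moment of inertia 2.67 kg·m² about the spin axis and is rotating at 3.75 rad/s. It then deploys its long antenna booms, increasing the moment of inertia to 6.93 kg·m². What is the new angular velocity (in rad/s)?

Angular momentum about the spin axis is conserved since the torque about it is zero.
ω₂ = I₁ω₁ / I₂ = (2.670)(3.75 rad/s) / (6.930) = 1.445 rad/s.

ω₂ ≈ 1.44 rad/s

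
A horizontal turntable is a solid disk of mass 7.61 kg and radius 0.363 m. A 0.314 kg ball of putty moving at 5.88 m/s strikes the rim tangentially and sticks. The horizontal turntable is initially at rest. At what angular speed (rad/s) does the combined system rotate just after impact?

About the axle the impulsive forces during the collision are internal, so angular momentum about that axis is conserved.
I_p = ½(7.61)(0.363)² = 0.5014 kg·m². Taking the sense of the ball of putty's angular momentum as positive, L_{ball} = m v R = (0.314)(5.88)(0.363) = 0.6702 kg·m²/s.
L_i = 0 + 0.6702 = 0.6702 kg·m²/s.
After sticking, I_f = I_p + m R² = 0.5014 + (0.314)(0.363)² = 0.5428 kg·m².
ω_f = L_i / I_f = 0.6702 / 0.5428 = 1.235 rad/s.

|ω_f| ≈ 1.23 rad/s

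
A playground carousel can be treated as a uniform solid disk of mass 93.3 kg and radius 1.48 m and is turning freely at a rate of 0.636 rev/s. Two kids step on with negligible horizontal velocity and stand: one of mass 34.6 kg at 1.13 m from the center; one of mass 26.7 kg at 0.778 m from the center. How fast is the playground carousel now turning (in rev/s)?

ω_f ≈ 0.400 rev/s

The added mass arrives with no angular momentum about the center, and any external torque about the center is negligible, so the system's angular momentum is conserved.
I_p = ½(93.3)(1.48)² = 102.2 kg·m².
Added inertia Σmr² = (34.6)(1.13)² + (26.7)(0.778)² = 60.34 kg·m²; I_f = 102.2 + 60.34 = 162.5 kg·m².
ω_f = I_p ω_i / I_f = (102.2)(0.636) / 162.5 = 0.3999 rev/s.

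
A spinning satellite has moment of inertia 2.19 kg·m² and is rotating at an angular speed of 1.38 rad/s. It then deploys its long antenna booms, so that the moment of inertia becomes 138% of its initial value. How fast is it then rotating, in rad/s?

ω₂ ≈ 1.00 rad/s

With no external torque about the axis, L is conserved: I₁ω₁ = I₂ω₂.
I₂ = 1.38 × 2.19 = 3.022 kg·m².
ω₂ = I₁ω₁ / I₂ = (2.190)(1.38 rad/s) / (3.022) = 1.000 rad/s.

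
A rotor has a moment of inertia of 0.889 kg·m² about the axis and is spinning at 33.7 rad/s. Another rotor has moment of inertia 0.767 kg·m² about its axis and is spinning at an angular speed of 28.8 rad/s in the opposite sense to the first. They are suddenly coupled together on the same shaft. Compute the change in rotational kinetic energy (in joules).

The coupling torques are internal; angular momentum about the shared axis is conserved.
Taking A's sense as positive: L = (0.8890)(33.7) − (0.7670)(28.8) = 7.870 kg·m²·rad/s.
Combined I = 0.8890 + 0.7670 = 1.656 kg·m².
ω_f = L / I = 7.870 / 1.656 = 4.752 rad/s.
KE_i = ½ΣIω² = 822.9 J; KE_f = ½(1.656)(4.752)² = 18.70 J.

ΔKE ≈ -804 J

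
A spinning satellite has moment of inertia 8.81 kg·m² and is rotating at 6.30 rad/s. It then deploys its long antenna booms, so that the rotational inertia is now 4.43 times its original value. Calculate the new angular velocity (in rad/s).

With no external torque about the axis, L is conserved: I₁ω₁ = I₂ω₂.
I₂ = 4.43 × 8.81 = 39.03 kg·m².
ω₂ = I₁ω₁ / I₂ = (8.810)(6.30 rad/s) / (39.03) = 1.422 rad/s.

ω₂ ≈ 1.42 rad/s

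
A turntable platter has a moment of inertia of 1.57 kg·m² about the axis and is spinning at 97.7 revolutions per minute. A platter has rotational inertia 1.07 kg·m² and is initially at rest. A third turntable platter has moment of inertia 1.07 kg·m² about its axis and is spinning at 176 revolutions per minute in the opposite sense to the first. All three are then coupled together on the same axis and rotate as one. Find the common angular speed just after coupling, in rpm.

|ω_f| ≈ 9.42 rpm

The coupling torques are internal; angular momentum about the shared axis is conserved.
Taking A's sense as positive: L = (1.570)(97.7) − (1.070)(176) = -34.93 kg·m²·rpm.
Combined I = 1.570 + 1.070 + 1.070 = 3.710 kg·m².
ω_f = L / I = -34.93 / 3.710 = -9.415 rpm.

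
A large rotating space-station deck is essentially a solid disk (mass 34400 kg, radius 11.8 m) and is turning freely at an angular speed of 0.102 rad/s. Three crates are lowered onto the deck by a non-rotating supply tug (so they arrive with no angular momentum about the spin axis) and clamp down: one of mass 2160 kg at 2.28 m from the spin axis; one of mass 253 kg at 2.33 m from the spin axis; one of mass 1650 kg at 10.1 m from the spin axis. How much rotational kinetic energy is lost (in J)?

The added mass arrives with no angular momentum about the spin axis, and any external torque about the spin axis is negligible, so the system's angular momentum is conserved.
I_p = ½(34400)(11.8)² = 2.395e+06 kg·m².
Added inertia Σmr² = (2160)(2.28)² + (253)(2.33)² + (1650)(10.1)² = 1.809e+05 kg·m²; I_f = 2.395e+06 + 1.809e+05 = 2.576e+06 kg·m².
ω_f = I_p ω_i / I_f = (2.395e+06)(0.102) / 2.576e+06 = 0.09484 rad/s.
KE_i = ½(2.395e+06)(0.1020 rad/s)² = 12460 J; KE_f = ½(2.576e+06)(0.09484)² = 11580 J.

energy lost ≈ 875 J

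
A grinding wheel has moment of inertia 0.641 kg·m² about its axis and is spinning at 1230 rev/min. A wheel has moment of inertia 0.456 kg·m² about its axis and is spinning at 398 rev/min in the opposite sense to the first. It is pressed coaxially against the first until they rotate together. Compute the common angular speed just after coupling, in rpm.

|ω_f| ≈ 553 rpm

No external torque acts about the common axis, so total angular momentum is conserved.
Taking A's sense as positive: L = (0.6410)(1230) − (0.4560)(398) = 606.9 kg·m²·rpm.
Combined I = 0.6410 + 0.4560 = 1.097 kg·m².
ω_f = L / I = 606.9 / 1.097 = 553.3 rpm.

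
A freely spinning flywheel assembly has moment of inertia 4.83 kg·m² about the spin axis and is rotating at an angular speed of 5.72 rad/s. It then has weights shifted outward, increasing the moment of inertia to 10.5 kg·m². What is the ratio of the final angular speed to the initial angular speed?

ω₂/ω₁ ≈ 0.460

No external torque acts about the spin axis, so angular momentum is conserved.
ω₂/ω₁ = I₁/I₂ = 4.830 / 10.50 = 0.4600.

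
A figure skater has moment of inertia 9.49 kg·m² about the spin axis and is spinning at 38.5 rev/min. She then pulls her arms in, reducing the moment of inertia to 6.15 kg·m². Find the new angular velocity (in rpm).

With no external torque about the axis, L is conserved: I₁ω₁ = I₂ω₂.
ω₂ = I₁ω₁ / I₂ = (9.490)(38.5 rpm) / (6.150) = 59.41 rpm.

ω₂ ≈ 59.4 rpm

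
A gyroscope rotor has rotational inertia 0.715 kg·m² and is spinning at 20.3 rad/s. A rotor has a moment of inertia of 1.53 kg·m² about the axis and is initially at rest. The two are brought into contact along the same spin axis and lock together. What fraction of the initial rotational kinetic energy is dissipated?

The coupling torques are internal; angular momentum about the shared axis is conserved.
Taking A's sense as positive: L = (0.7150)(20.3) = 14.51 kg·m²·rad/s.
Combined I = 0.7150 + 1.530 = 2.245 kg·m².
ω_f = L / I = 14.51 / 2.245 = 6.465 rad/s.
KE_i = ½ΣIω² = 147.3 J; KE_f = ½(2.245)(6.465)² = 46.92 J.
Fraction dissipated = (KE_i − KE_f)/KE_i = 0.6815.

fraction ≈ 0.682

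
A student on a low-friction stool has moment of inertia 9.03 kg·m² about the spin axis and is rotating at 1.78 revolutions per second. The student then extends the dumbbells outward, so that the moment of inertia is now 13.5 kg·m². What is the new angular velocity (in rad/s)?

No external torque acts about the spin axis, so angular momentum is conserved.
ω₂ = I₁ω₁ / I₂ = (9.030)(1.78 rev/s) / (13.50) = 1.191 rev/s = 7.481 rad/s.

ω₂ ≈ 7.48 rad/s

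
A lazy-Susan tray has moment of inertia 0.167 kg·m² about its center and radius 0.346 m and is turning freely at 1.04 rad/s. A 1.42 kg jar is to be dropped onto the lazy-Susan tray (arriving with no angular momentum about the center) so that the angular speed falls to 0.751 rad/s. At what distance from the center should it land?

No external torque acts about the center; L_before = L_after.
I_p ω_i = (I_p + m r²) ω_f ⇒ m r² = I_p(ω_i/ω_f − 1) = 0.1670(1.04/0.751 − 1) = 0.06426 kg·m².
r = √(0.06426/1.42) = 0.2127 m.

r ≈ 0.213 m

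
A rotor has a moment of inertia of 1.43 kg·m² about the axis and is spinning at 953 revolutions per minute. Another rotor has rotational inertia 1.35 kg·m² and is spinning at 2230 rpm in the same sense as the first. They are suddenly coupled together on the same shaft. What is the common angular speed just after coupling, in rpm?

|ω_f| ≈ 1570 rpm

No external torque acts about the common axis, so total angular momentum is conserved.
Taking A's sense as positive: L = (1.430)(953) + (1.350)(2230) = 4373 kg·m²·rpm.
Combined I = 1.430 + 1.350 = 2.780 kg·m².
ω_f = L / I = 4373 / 2.780 = 1573 rpm.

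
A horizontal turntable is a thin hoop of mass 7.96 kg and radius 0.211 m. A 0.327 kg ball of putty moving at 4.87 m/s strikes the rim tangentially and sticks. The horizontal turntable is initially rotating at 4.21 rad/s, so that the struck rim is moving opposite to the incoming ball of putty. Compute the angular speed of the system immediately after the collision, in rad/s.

|ω_f| ≈ 3.13 rad/s

The axle reaction passes through the axle and exerts no torque about it; angular momentum about the axle is conserved through the impact.
I_p = (7.96)(0.211)² = 0.3544 kg·m². Taking the sense of the ball of putty's angular momentum as positive, L_{ball} = m v R = (0.327)(4.87)(0.211) = 0.3360 kg·m²/s.
L_i = −I_p ω_p + m v R = −(0.3544)(4.21) + 0.3360 = -1.156 kg·m²/s.
After sticking, I_f = I_p + m R² = 0.3544 + (0.327)(0.211)² = 0.3689 kg·m².
ω_f = L_i / I_f = -1.156 / 0.3689 = -3.133 rad/s.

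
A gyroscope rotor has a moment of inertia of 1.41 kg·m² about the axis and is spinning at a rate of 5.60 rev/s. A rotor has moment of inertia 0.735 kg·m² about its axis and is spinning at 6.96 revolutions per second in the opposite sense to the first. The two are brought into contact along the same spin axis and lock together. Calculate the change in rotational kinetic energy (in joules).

ΔKE ≈ -1500 J

No external torque acts about the common axis, so total angular momentum is conserved.
Taking A's sense as positive: L = (1.410)(5.60) − (0.7350)(6.96) = 2.780 kg·m²·rev/s.
Combined I = 1.410 + 0.7350 = 2.145 kg·m².
ω_f = L / I = 2.780 / 2.145 = 1.296 rev/s.
KE_i = ½ΣIω² = 1576 J; KE_f = ½(2.145)(8.144)² = 71.14 J.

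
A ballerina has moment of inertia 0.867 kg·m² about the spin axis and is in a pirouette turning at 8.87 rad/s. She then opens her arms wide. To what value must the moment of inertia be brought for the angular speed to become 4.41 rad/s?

I₂ ≈ 1.74 kg·m²

Angular momentum about the spin axis is conserved since the torque about it is zero.
I₂ = I₁ω₁ / ω₂ = (0.867)(8.87) / (4.41) = 1.744 kg·m².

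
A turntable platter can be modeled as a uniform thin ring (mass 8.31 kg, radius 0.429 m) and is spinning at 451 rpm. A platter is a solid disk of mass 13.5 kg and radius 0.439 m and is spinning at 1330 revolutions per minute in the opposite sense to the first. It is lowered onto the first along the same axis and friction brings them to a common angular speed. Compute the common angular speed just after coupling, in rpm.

The coupling torques are internal; angular momentum about the shared axis is conserved.
Moments of inertia: I_A = (8.31)(0.429)² = 1.529 kg·m²; I_B = ½(13.5)(0.439)² = 1.301 kg·m².
Taking A's sense as positive: L = (1.529)(451) − (1.301)(1330) = -1040 kg·m²·rpm.
Combined I = 1.529 + 1.301 = 2.830 kg·m².
ω_f = L / I = -1040 / 2.830 = -367.6 rpm.

|ω_f| ≈ 368 rpm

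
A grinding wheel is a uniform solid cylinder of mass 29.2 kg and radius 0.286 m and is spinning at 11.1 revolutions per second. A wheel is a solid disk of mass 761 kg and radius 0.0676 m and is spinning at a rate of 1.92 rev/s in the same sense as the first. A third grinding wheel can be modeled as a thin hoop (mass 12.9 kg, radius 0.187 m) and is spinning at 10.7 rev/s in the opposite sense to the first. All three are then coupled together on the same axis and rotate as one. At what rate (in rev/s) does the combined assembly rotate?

The coupling torques are internal; angular momentum about the shared axis is conserved.
Moments of inertia: I_A = ½(29.2)(0.286)² = 1.194 kg·m²; I_B = ½(761)(0.0676)² = 1.739 kg·m²; I_C = (12.9)(0.187)² = 0.4511 kg·m².
Taking A's sense as positive: L = (1.194)(11.1) + (1.739)(1.92) − (0.4511)(10.7) = 11.77 kg·m²·rev/s.
Combined I = 1.194 + 1.739 + 0.4511 = 3.384 kg·m².
ω_f = L / I = 11.77 / 3.384 = 3.477 rev/s.

|ω_f| ≈ 3.48 rev/s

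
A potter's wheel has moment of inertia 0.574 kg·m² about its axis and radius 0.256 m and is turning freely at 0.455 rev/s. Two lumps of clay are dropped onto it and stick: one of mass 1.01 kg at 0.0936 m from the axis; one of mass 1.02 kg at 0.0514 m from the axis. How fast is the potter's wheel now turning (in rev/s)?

The added mass arrives with no angular momentum about the axis, and any external torque about the axis is negligible, so the system's angular momentum is conserved.
Added inertia Σmr² = (1.01)(0.0936)² + (1.02)(0.0514)² = 0.01154 kg·m²; I_f = 0.5740 + 0.01154 = 0.5855 kg·m².
ω_f = I_p ω_i / I_f = (0.5740)(0.455) / 0.5855 = 0.4460 rev/s.

ω_f ≈ 0.446 rev/s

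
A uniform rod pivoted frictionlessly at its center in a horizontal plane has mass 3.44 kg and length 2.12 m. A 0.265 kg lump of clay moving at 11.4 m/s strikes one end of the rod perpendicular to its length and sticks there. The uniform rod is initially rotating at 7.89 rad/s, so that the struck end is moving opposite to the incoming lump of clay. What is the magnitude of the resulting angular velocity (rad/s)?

|ω_f| ≈ 4.39 rad/s

The axle reaction passes through the pivot and exerts no torque about it; angular momentum about the pivot is conserved through the impact.
I_p = (1/12)(3.44)(2.12)² = 1.288 kg·m². Taking the sense of the lump of clay's angular momentum as positive, L_{lump} = m v R = (0.265)(11.4)(2.12/2) = 3.202 kg·m²/s.
L_i = −I_p ω_p + m v R = −(1.288)(7.89) + 3.202 = -6.963 kg·m²/s.
After sticking, I_f = I_p + m R² = 1.288 + (0.265)(2.12/2)² = 1.586 kg·m².
ω_f = L_i / I_f = -6.963 / 1.586 = -4.390 rad/s.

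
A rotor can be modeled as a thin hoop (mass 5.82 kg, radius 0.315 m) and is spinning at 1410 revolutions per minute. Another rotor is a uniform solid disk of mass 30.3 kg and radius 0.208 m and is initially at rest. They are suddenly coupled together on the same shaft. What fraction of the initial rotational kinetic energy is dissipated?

No external torque acts about the common axis, so total angular momentum is conserved.
Moments of inertia: I_A = (5.82)(0.315)² = 0.5775 kg·m²; I_B = ½(30.3)(0.208)² = 0.6554 kg·m².
Taking A's sense as positive: L = (0.5775)(1410) = 814.3 kg·m²·rpm.
Combined I = 0.5775 + 0.6554 = 1.233 kg·m².
ω_f = L / I = 814.3 / 1.233 = 660.4 rpm.
KE_i = ½ΣIω² = 6295 J; KE_f = ½(1.233)(69.16)² = 2949 J.
Fraction dissipated = (KE_i − KE_f)/KE_i = 0.5316.

fraction ≈ 0.532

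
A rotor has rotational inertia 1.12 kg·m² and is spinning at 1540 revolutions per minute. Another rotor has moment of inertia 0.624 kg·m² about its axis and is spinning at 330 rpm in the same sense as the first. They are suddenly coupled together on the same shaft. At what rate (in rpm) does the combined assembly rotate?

The coupling torques are internal; angular momentum about the shared axis is conserved.
Taking A's sense as positive: L = (1.120)(1540) + (0.6240)(330) = 1931 kg·m²·rpm.
Combined I = 1.120 + 0.6240 = 1.744 kg·m².
ω_f = L / I = 1931 / 1.744 = 1107 rpm.

|ω_f| ≈ 1110 rpm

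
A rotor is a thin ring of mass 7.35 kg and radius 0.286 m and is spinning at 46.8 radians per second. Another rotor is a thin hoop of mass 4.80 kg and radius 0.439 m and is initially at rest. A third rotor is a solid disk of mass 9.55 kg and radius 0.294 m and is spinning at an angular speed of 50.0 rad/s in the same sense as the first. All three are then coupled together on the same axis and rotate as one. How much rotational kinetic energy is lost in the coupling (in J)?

ΔKE lost ≈ 561 J

The coupling torques are internal; angular momentum about the shared axis is conserved.
Moments of inertia: I_A = (7.35)(0.286)² = 0.6012 kg·m²; I_B = (4.80)(0.439)² = 0.9251 kg·m²; I_C = ½(9.55)(0.294)² = 0.4127 kg·m².
Taking A's sense as positive: L = (0.6012)(46.8) + (0.4127)(50.0) = 48.77 kg·m²·rad/s.
Combined I = 0.6012 + 0.9251 + 0.4127 = 1.939 kg·m².
ω_f = L / I = 48.77 / 1.939 = 25.15 rad/s.
KE_i = ½ΣIω² = 1174 J; KE_f = ½(1.939)(25.15)² = 613.4 J.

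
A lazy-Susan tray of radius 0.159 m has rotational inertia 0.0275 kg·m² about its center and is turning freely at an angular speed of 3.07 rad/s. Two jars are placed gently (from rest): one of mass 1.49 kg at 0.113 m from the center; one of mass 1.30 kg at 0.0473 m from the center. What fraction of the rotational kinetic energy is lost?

fraction ≈ 0.444

The added mass arrives with no angular momentum about the center, and any external torque about the center is negligible, so the system's angular momentum is conserved.
Added inertia Σmr² = (1.49)(0.113)² + (1.30)(0.0473)² = 0.02193 kg·m²; I_f = 0.02750 + 0.02193 = 0.04943 kg·m².
ω_f = I_p ω_i / I_f = (0.02750)(3.07) / 0.04943 = 1.708 rad/s.
KE_i = ½(0.02750)(3.070 rad/s)² = 0.1296 J; KE_f = ½(0.04943)(1.708)² = 0.07209 J.
Fraction lost = 0.4437.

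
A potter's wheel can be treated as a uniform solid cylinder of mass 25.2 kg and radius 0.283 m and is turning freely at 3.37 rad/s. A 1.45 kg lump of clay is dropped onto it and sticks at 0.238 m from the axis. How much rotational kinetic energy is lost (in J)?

No external torque acts about the axis; L_before = L_after.
I_p = ½(25.2)(0.283)² = 1.009 kg·m².
Added inertia Σmr² = (1.45)(0.238)² = 0.08213 kg·m²; I_f = 1.009 + 0.08213 = 1.091 kg·m².
ω_f = I_p ω_i / I_f = (1.009)(3.37) / 1.091 = 3.116 rad/s.
KE_i = ½(1.009)(3.370 rad/s)² = 5.730 J; KE_f = ½(1.091)(3.116)² = 5.299 J.

energy lost ≈ 0.431 J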